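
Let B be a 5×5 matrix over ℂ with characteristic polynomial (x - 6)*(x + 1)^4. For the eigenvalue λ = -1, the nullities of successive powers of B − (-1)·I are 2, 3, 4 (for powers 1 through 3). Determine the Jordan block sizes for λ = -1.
Block sizes for λ = -1: [3, 1]

From the dimensions of kernels of powers, the number of Jordan blocks of size at least j is d_j − d_{j−1} where d_j = dim ker(N^j) (with d_0 = 0). Computing the differences gives [2, 1, 1].
The number of blocks of size exactly k is (#blocks of size ≥ k) − (#blocks of size ≥ k + 1), so the partition is: 1 block(s) of size 1, 1 block(s) of size 3.
In nonincreasing order the block sizes are [3, 1].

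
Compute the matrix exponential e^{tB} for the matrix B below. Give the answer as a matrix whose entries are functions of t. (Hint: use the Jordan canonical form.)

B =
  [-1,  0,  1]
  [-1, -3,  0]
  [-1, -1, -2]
e^{tB} =
  [t*exp(-2*t) + exp(-2*t), -t^2*exp(-2*t)/2, t^2*exp(-2*t)/2 + t*exp(-2*t)]
  [-t*exp(-2*t), t^2*exp(-2*t)/2 - t*exp(-2*t) + exp(-2*t), -t^2*exp(-2*t)/2]
  [-t*exp(-2*t), t^2*exp(-2*t)/2 - t*exp(-2*t), -t^2*exp(-2*t)/2 + exp(-2*t)]

Strategy: write B = P · J · P⁻¹ where J is a Jordan canonical form, so e^{tB} = P · e^{tJ} · P⁻¹, and e^{tJ} can be computed block-by-block.

B has Jordan form
J =
  [-2,  1,  0]
  [ 0, -2,  1]
  [ 0,  0, -2]
(up to reordering of blocks).

Per-block formulas:
  For a 3×3 Jordan block J_3(-2): exp(t · J_3(-2)) = e^(-2t)·(I + t·N + (t^2/2)·N^2), where N is the 3×3 nilpotent shift.

After assembling e^{tJ} and conjugating by P, we get:

e^{tB} =
  [t*exp(-2*t) + exp(-2*t), -t^2*exp(-2*t)/2, t^2*exp(-2*t)/2 + t*exp(-2*t)]
  [-t*exp(-2*t), t^2*exp(-2*t)/2 - t*exp(-2*t) + exp(-2*t), -t^2*exp(-2*t)/2]
  [-t*exp(-2*t), t^2*exp(-2*t)/2 - t*exp(-2*t), -t^2*exp(-2*t)/2 + exp(-2*t)]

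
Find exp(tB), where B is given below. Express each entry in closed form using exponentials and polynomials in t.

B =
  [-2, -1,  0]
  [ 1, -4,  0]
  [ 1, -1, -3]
e^{tB} =
  [t*exp(-3*t) + exp(-3*t), -t*exp(-3*t), 0]
  [t*exp(-3*t), -t*exp(-3*t) + exp(-3*t), 0]
  [t*exp(-3*t), -t*exp(-3*t), exp(-3*t)]

Strategy: write B = P · J · P⁻¹ where J is a Jordan canonical form, so e^{tB} = P · e^{tJ} · P⁻¹, and e^{tJ} can be computed block-by-block.

B has Jordan form
J =
  [-3,  1,  0]
  [ 0, -3,  0]
  [ 0,  0, -3]
(up to reordering of blocks).

Per-block formulas:
  For a 2×2 Jordan block J_2(-3): exp(t · J_2(-3)) = e^(-3t)·(I + t·N), where N is the 2×2 nilpotent shift.
  For a 1×1 block at λ = -3: exp(t · [-3]) = [e^(-3t)].

After assembling e^{tJ} and conjugating by P, we get:

e^{tB} =
  [t*exp(-3*t) + exp(-3*t), -t*exp(-3*t), 0]
  [t*exp(-3*t), -t*exp(-3*t) + exp(-3*t), 0]
  [t*exp(-3*t), -t*exp(-3*t), exp(-3*t)]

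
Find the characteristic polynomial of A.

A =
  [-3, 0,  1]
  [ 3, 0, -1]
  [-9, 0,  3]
x^3

Expanding det(x·I − A) (e.g. by cofactor expansion or by noting that A is similar to its Jordan form J, which has the same characteristic polynomial as A) gives
  χ_A(x) = x^3
which factors as x^3. The eigenvalues (with algebraic multiplicities) are λ = 0 with multiplicity 3.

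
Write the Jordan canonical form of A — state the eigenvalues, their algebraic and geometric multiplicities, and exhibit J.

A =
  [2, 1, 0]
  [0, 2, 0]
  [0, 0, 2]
J_2(2) ⊕ J_1(2)

The characteristic polynomial is
  det(x·I − A) = x^3 - 6*x^2 + 12*x - 8 = (x - 2)^3

Eigenvalues and multiplicities (the geometric multiplicity of λ is n − rank(A − λI), which equals the number of Jordan blocks for λ):
  λ = 2: algebraic multiplicity = 3, geometric multiplicity = 2

Determining the block sizes for each eigenvalue:
  λ = 2: 2 blocks summing to 3 forces exactly one block of size 2 and the rest size 1 → block sizes [2, 1]

Assembling the blocks gives a Jordan form
J =
  [2, 1, 0]
  [0, 2, 0]
  [0, 0, 2]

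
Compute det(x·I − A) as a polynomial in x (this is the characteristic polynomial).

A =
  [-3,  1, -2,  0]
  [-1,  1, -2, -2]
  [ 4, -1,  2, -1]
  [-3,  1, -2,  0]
x^4

Expanding det(x·I − A) (e.g. by cofactor expansion or by noting that A is similar to its Jordan form J, which has the same characteristic polynomial as A) gives
  χ_A(x) = x^4
which factors as x^4. The eigenvalues (with algebraic multiplicities) are λ = 0 with multiplicity 4.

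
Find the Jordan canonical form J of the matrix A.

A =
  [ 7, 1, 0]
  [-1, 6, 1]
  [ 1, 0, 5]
J_3(6)

The characteristic polynomial is
  det(x·I − A) = x^3 - 18*x^2 + 108*x - 216 = (x - 6)^3

Eigenvalues and multiplicities (the geometric multiplicity of λ is n − rank(A − λI), which equals the number of Jordan blocks for λ):
  λ = 6: algebraic multiplicity = 3, geometric multiplicity = 1

Determining the block sizes for each eigenvalue:
  λ = 6: one block (gm = 1), so the single block has size am = 3 → block sizes [3]

Assembling the blocks gives a Jordan form
J =
  [6, 1, 0]
  [0, 6, 1]
  [0, 0, 6]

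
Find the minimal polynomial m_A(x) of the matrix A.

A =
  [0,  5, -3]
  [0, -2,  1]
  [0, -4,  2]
x^3

The characteristic polynomial is χ_A(x) = x^3, so the eigenvalues are known. The minimal polynomial is
  m_A(x) = Π_λ (x − λ)^{k_λ}
where k_λ is the size of the *largest* Jordan block for λ (equivalently, the smallest k with (A − λI)^k v = 0 for every generalised eigenvector v of λ).

  λ = 0: largest Jordan block has size 3, contributing (x − 0)^3

So m_A(x) = x^3 = x^3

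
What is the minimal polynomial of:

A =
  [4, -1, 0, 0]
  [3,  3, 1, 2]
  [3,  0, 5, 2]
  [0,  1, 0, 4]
x^3 - 12*x^2 + 48*x - 64

The characteristic polynomial is χ_A(x) = (x - 4)^4, so the eigenvalues are known. The minimal polynomial is
  m_A(x) = Π_λ (x − λ)^{k_λ}
where k_λ is the size of the *largest* Jordan block for λ (equivalently, the smallest k with (A − λI)^k v = 0 for every generalised eigenvector v of λ).

  λ = 4: largest Jordan block has size 3, contributing (x − 4)^3

So m_A(x) = (x - 4)^3 = x^3 - 12*x^2 + 48*x - 64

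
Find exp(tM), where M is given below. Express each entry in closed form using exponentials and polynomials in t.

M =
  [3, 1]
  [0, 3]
e^{tM} =
  [exp(3*t), t*exp(3*t)]
  [0, exp(3*t)]

Strategy: write M = P · J · P⁻¹ where J is a Jordan canonical form, so e^{tM} = P · e^{tJ} · P⁻¹, and e^{tJ} can be computed block-by-block.

M has Jordan form
J =
  [3, 1]
  [0, 3]
(up to reordering of blocks).

Per-block formulas:
  For a 2×2 Jordan block J_2(3): exp(t · J_2(3)) = e^(3t)·(I + t·N), where N is the 2×2 nilpotent shift.

After assembling e^{tJ} and conjugating by P, we get:

e^{tM} =
  [exp(3*t), t*exp(3*t)]
  [0, exp(3*t)]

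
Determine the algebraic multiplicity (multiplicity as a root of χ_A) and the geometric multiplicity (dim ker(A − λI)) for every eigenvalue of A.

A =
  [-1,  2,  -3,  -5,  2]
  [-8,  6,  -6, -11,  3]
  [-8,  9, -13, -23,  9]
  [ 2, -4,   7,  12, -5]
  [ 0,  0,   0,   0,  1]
λ = 1: alg = 5, geom = 2

Step 1 — factor the characteristic polynomial to read off the algebraic multiplicities:
  χ_A(x) = (x - 1)^5

Step 2 — compute geometric multiplicities via the rank-nullity identity g(λ) = n − rank(A − λI):
  rank(A − (1)·I) = 3, so dim ker(A − (1)·I) = n − 3 = 2

Summary:
  λ = 1: algebraic multiplicity = 5, geometric multiplicity = 2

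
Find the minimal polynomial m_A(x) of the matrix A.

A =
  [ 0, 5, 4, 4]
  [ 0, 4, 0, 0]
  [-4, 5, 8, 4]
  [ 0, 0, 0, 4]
x^2 - 8*x + 16

The characteristic polynomial is χ_A(x) = (x - 4)^4, so the eigenvalues are known. The minimal polynomial is
  m_A(x) = Π_λ (x − λ)^{k_λ}
where k_λ is the size of the *largest* Jordan block for λ (equivalently, the smallest k with (A − λI)^k v = 0 for every generalised eigenvector v of λ).

  λ = 4: largest Jordan block has size 2, contributing (x − 4)^2

So m_A(x) = (x - 4)^2 = x^2 - 8*x + 16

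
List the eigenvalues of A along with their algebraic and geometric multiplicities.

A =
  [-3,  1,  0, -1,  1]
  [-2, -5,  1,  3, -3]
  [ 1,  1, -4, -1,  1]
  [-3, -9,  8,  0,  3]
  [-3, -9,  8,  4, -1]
λ = -4: alg = 4, geom = 2; λ = 3: alg = 1, geom = 1

Step 1 — factor the characteristic polynomial to read off the algebraic multiplicities:
  χ_A(x) = (x - 3)*(x + 4)^4

Step 2 — compute geometric multiplicities via the rank-nullity identity g(λ) = n − rank(A − λI):
  rank(A − (-4)·I) = 3, so dim ker(A − (-4)·I) = n − 3 = 2
  rank(A − (3)·I) = 4, so dim ker(A − (3)·I) = n − 4 = 1

Summary:
  λ = -4: algebraic multiplicity = 4, geometric multiplicity = 2
  λ = 3: algebraic multiplicity = 1, geometric multiplicity = 1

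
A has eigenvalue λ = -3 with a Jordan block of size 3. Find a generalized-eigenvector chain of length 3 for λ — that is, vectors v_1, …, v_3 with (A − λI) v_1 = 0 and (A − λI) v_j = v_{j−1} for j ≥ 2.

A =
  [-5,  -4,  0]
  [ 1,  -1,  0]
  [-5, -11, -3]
A Jordan chain for λ = -3 of length 3:
v_1 = (0, 0, -1)ᵀ
v_2 = (-2, 1, -5)ᵀ
v_3 = (1, 0, 0)ᵀ

Let N = A − (-3)·I. We want v_3 with N^3 v_3 = 0 but N^2 v_3 ≠ 0; then v_{j-1} := N · v_j for j = 3, …, 2.

Pick v_3 = (1, 0, 0)ᵀ.
Then v_2 = N · v_3 = (-2, 1, -5)ᵀ.
Then v_1 = N · v_2 = (0, 0, -1)ᵀ.

Sanity check: (A − (-3)·I) v_1 = (0, 0, 0)ᵀ = 0. ✓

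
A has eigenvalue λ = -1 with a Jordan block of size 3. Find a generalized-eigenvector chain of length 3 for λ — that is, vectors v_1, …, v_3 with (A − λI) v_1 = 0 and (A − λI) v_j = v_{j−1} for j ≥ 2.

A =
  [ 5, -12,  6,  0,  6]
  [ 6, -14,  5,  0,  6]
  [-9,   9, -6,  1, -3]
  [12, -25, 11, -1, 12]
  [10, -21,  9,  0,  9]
A Jordan chain for λ = -1 of length 3:
v_1 = (-78, -65, 65, -143, -117)ᵀ
v_2 = (6, 5, -18, 11, 9)ᵀ
v_3 = (3, 1, 0, 0, 0)ᵀ

Let N = A − (-1)·I. We want v_3 with N^3 v_3 = 0 but N^2 v_3 ≠ 0; then v_{j-1} := N · v_j for j = 3, …, 2.

Pick v_3 = (3, 1, 0, 0, 0)ᵀ.
Then v_2 = N · v_3 = (6, 5, -18, 11, 9)ᵀ.
Then v_1 = N · v_2 = (-78, -65, 65, -143, -117)ᵀ.

Sanity check: (A − (-1)·I) v_1 = (0, 0, 0, 0, 0)ᵀ = 0. ✓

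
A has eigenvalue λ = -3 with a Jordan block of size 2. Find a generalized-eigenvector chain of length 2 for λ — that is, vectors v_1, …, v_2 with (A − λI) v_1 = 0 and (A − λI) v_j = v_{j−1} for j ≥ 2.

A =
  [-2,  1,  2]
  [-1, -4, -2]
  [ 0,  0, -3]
A Jordan chain for λ = -3 of length 2:
v_1 = (1, -1, 0)ᵀ
v_2 = (1, 0, 0)ᵀ

Let N = A − (-3)·I. We want v_2 with N^2 v_2 = 0 but N^1 v_2 ≠ 0; then v_{j-1} := N · v_j for j = 2, …, 2.

Pick v_2 = (1, 0, 0)ᵀ.
Then v_1 = N · v_2 = (1, -1, 0)ᵀ.

Sanity check: (A − (-3)·I) v_1 = (0, 0, 0)ᵀ = 0. ✓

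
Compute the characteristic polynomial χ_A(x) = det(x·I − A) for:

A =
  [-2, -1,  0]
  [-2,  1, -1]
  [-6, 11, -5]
x^3 + 6*x^2 + 12*x + 8

Expanding det(x·I − A) (e.g. by cofactor expansion or by noting that A is similar to its Jordan form J, which has the same characteristic polynomial as A) gives
  χ_A(x) = x^3 + 6*x^2 + 12*x + 8
which factors as (x + 2)^3. The eigenvalues (with algebraic multiplicities) are λ = -2 with multiplicity 3.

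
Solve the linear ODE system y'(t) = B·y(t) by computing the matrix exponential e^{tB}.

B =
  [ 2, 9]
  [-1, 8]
e^{tB} =
  [-3*t*exp(5*t) + exp(5*t), 9*t*exp(5*t)]
  [-t*exp(5*t), 3*t*exp(5*t) + exp(5*t)]

Strategy: write B = P · J · P⁻¹ where J is a Jordan canonical form, so e^{tB} = P · e^{tJ} · P⁻¹, and e^{tJ} can be computed block-by-block.

B has Jordan form
J =
  [5, 1]
  [0, 5]
(up to reordering of blocks).

Per-block formulas:
  For a 2×2 Jordan block J_2(5): exp(t · J_2(5)) = e^(5t)·(I + t·N), where N is the 2×2 nilpotent shift.

After assembling e^{tJ} and conjugating by P, we get:

e^{tB} =
  [-3*t*exp(5*t) + exp(5*t), 9*t*exp(5*t)]
  [-t*exp(5*t), 3*t*exp(5*t) + exp(5*t)]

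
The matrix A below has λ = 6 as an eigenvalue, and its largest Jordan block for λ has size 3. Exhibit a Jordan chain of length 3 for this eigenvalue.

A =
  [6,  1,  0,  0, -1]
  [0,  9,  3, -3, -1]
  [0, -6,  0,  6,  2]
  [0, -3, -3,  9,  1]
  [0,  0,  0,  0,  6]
A Jordan chain for λ = 6 of length 3:
v_1 = (3, 0, 0, 0, 0)ᵀ
v_2 = (1, 3, -6, -3, 0)ᵀ
v_3 = (0, 1, 0, 0, 0)ᵀ

Let N = A − (6)·I. We want v_3 with N^3 v_3 = 0 but N^2 v_3 ≠ 0; then v_{j-1} := N · v_j for j = 3, …, 2.

Pick v_3 = (0, 1, 0, 0, 0)ᵀ.
Then v_2 = N · v_3 = (1, 3, -6, -3, 0)ᵀ.
Then v_1 = N · v_2 = (3, 0, 0, 0, 0)ᵀ.

Sanity check: (A − (6)·I) v_1 = (0, 0, 0, 0, 0)ᵀ = 0. ✓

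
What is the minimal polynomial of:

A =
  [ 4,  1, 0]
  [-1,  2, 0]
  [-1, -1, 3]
x^2 - 6*x + 9

The characteristic polynomial is χ_A(x) = (x - 3)^3, so the eigenvalues are known. The minimal polynomial is
  m_A(x) = Π_λ (x − λ)^{k_λ}
where k_λ is the size of the *largest* Jordan block for λ (equivalently, the smallest k with (A − λI)^k v = 0 for every generalised eigenvector v of λ).

  λ = 3: largest Jordan block has size 2, contributing (x − 3)^2

So m_A(x) = (x - 3)^2 = x^2 - 6*x + 9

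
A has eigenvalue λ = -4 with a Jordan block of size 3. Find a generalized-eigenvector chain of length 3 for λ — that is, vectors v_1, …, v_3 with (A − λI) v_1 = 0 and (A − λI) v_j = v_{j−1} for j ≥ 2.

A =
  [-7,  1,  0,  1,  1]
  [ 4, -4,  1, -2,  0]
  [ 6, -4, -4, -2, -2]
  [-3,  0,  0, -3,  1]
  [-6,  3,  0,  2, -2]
A Jordan chain for λ = -4 of length 3:
v_1 = (4, 0, -16, 0, 12)ᵀ
v_2 = (-3, 4, 6, -3, -6)ᵀ
v_3 = (1, 0, 0, 0, 0)ᵀ

Let N = A − (-4)·I. We want v_3 with N^3 v_3 = 0 but N^2 v_3 ≠ 0; then v_{j-1} := N · v_j for j = 3, …, 2.

Pick v_3 = (1, 0, 0, 0, 0)ᵀ.
Then v_2 = N · v_3 = (-3, 4, 6, -3, -6)ᵀ.
Then v_1 = N · v_2 = (4, 0, -16, 0, 12)ᵀ.

Sanity check: (A − (-4)·I) v_1 = (0, 0, 0, 0, 0)ᵀ = 0. ✓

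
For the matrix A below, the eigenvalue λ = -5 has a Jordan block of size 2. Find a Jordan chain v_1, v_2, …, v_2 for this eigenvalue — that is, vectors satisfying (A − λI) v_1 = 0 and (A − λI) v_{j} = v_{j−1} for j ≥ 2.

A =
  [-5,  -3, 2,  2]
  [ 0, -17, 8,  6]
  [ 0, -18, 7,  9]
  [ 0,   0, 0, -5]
A Jordan chain for λ = -5 of length 2:
v_1 = (-3, -12, -18, 0)ᵀ
v_2 = (0, 1, 0, 0)ᵀ

Let N = A − (-5)·I. We want v_2 with N^2 v_2 = 0 but N^1 v_2 ≠ 0; then v_{j-1} := N · v_j for j = 2, …, 2.

Pick v_2 = (0, 1, 0, 0)ᵀ.
Then v_1 = N · v_2 = (-3, -12, -18, 0)ᵀ.

Sanity check: (A − (-5)·I) v_1 = (0, 0, 0, 0)ᵀ = 0. ✓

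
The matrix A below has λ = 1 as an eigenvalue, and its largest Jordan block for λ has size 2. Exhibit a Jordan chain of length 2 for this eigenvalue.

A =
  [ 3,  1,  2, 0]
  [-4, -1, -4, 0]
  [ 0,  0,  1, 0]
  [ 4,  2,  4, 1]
A Jordan chain for λ = 1 of length 2:
v_1 = (2, -4, 0, 4)ᵀ
v_2 = (1, 0, 0, 0)ᵀ

Let N = A − (1)·I. We want v_2 with N^2 v_2 = 0 but N^1 v_2 ≠ 0; then v_{j-1} := N · v_j for j = 2, …, 2.

Pick v_2 = (1, 0, 0, 0)ᵀ.
Then v_1 = N · v_2 = (2, -4, 0, 4)ᵀ.

Sanity check: (A − (1)·I) v_1 = (0, 0, 0, 0)ᵀ = 0. ✓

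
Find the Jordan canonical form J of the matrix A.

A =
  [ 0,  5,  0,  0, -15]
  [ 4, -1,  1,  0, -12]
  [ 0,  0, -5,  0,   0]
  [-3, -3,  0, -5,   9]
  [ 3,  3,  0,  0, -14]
J_3(-5) ⊕ J_1(-5) ⊕ J_1(-5)

The characteristic polynomial is
  det(x·I − A) = x^5 + 25*x^4 + 250*x^3 + 1250*x^2 + 3125*x + 3125 = (x + 5)^5

Eigenvalues and multiplicities (the geometric multiplicity of λ is n − rank(A − λI), which equals the number of Jordan blocks for λ):
  λ = -5: algebraic multiplicity = 5, geometric multiplicity = 3

Determining the block sizes for each eigenvalue:
  λ = -5: with am = 5 and gm = 3, the partition is not yet determined (e.g. several partitions of 5 into 3 parts exist). Let N = A − (-5)·I. Computing rank(N^1) = 2, rank(N^2) = 1, rank(N^3) = 0; the number of blocks of size ≥ j is rank(N^{j−1}) − rank(N^j), giving [3, 1, 1]. So we have 1 block(s) of size 3, 2 block(s) of size 1 → block sizes [3, 1, 1]

Assembling the blocks gives a Jordan form
J =
  [-5,  1,  0,  0,  0]
  [ 0, -5,  1,  0,  0]
  [ 0,  0, -5,  0,  0]
  [ 0,  0,  0, -5,  0]
  [ 0,  0,  0,  0, -5]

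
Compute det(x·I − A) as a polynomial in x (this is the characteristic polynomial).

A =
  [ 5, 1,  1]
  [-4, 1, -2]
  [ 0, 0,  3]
x^3 - 9*x^2 + 27*x - 27

Expanding det(x·I − A) (e.g. by cofactor expansion or by noting that A is similar to its Jordan form J, which has the same characteristic polynomial as A) gives
  χ_A(x) = x^3 - 9*x^2 + 27*x - 27
which factors as (x - 3)^3. The eigenvalues (with algebraic multiplicities) are λ = 3 with multiplicity 3.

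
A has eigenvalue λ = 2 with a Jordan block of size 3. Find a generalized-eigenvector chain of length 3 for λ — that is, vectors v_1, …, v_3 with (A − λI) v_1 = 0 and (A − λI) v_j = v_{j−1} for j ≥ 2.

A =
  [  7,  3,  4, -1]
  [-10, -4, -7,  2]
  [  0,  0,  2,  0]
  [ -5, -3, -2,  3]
A Jordan chain for λ = 2 of length 3:
v_1 = (1, -2, 0, -1)ᵀ
v_2 = (4, -7, 0, -2)ᵀ
v_3 = (0, 0, 1, 0)ᵀ

Let N = A − (2)·I. We want v_3 with N^3 v_3 = 0 but N^2 v_3 ≠ 0; then v_{j-1} := N · v_j for j = 3, …, 2.

Pick v_3 = (0, 0, 1, 0)ᵀ.
Then v_2 = N · v_3 = (4, -7, 0, -2)ᵀ.
Then v_1 = N · v_2 = (1, -2, 0, -1)ᵀ.

Sanity check: (A − (2)·I) v_1 = (0, 0, 0, 0)ᵀ = 0. ✓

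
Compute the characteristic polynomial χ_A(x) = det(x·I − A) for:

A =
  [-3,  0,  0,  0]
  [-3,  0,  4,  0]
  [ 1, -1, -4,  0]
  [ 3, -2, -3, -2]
x^4 + 9*x^3 + 30*x^2 + 44*x + 24

Expanding det(x·I − A) (e.g. by cofactor expansion or by noting that A is similar to its Jordan form J, which has the same characteristic polynomial as A) gives
  χ_A(x) = x^4 + 9*x^3 + 30*x^2 + 44*x + 24
which factors as (x + 2)^3*(x + 3). The eigenvalues (with algebraic multiplicities) are λ = -3 with multiplicity 1, λ = -2 with multiplicity 3.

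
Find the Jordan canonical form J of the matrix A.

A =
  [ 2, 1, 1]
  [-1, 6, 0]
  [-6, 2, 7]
J_3(5)

The characteristic polynomial is
  det(x·I − A) = x^3 - 15*x^2 + 75*x - 125 = (x - 5)^3

Eigenvalues and multiplicities (the geometric multiplicity of λ is n − rank(A − λI), which equals the number of Jordan blocks for λ):
  λ = 5: algebraic multiplicity = 3, geometric multiplicity = 1

Determining the block sizes for each eigenvalue:
  λ = 5: one block (gm = 1), so the single block has size am = 3 → block sizes [3]

Assembling the blocks gives a Jordan form
J =
  [5, 1, 0]
  [0, 5, 1]
  [0, 0, 5]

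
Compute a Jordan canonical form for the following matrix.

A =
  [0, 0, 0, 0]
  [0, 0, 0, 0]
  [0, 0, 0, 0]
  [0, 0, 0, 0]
J_1(0) ⊕ J_1(0) ⊕ J_1(0) ⊕ J_1(0)

The characteristic polynomial is
  det(x·I − A) = x^4

Eigenvalues and multiplicities (the geometric multiplicity of λ is n − rank(A − λI), which equals the number of Jordan blocks for λ):
  λ = 0: algebraic multiplicity = 4, geometric multiplicity = 4

Determining the block sizes for each eigenvalue:
  λ = 0: gm = am = 4, so every block has size 1 → block sizes [1, 1, 1, 1]

Assembling the blocks gives a Jordan form
J =
  [0, 0, 0, 0]
  [0, 0, 0, 0]
  [0, 0, 0, 0]
  [0, 0, 0, 0]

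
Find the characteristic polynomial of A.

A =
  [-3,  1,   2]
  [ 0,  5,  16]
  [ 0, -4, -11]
x^3 + 9*x^2 + 27*x + 27

Expanding det(x·I − A) (e.g. by cofactor expansion or by noting that A is similar to its Jordan form J, which has the same characteristic polynomial as A) gives
  χ_A(x) = x^3 + 9*x^2 + 27*x + 27
which factors as (x + 3)^3. The eigenvalues (with algebraic multiplicities) are λ = -3 with multiplicity 3.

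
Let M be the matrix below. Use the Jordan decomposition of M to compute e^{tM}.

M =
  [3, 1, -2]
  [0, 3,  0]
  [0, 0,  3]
e^{tM} =
  [exp(3*t), t*exp(3*t), -2*t*exp(3*t)]
  [0, exp(3*t), 0]
  [0, 0, exp(3*t)]

Strategy: write M = P · J · P⁻¹ where J is a Jordan canonical form, so e^{tM} = P · e^{tJ} · P⁻¹, and e^{tJ} can be computed block-by-block.

M has Jordan form
J =
  [3, 1, 0]
  [0, 3, 0]
  [0, 0, 3]
(up to reordering of blocks).

Per-block formulas:
  For a 2×2 Jordan block J_2(3): exp(t · J_2(3)) = e^(3t)·(I + t·N), where N is the 2×2 nilpotent shift.
  For a 1×1 block at λ = 3: exp(t · [3]) = [e^(3t)].

After assembling e^{tJ} and conjugating by P, we get:

e^{tM} =
  [exp(3*t), t*exp(3*t), -2*t*exp(3*t)]
  [0, exp(3*t), 0]
  [0, 0, exp(3*t)]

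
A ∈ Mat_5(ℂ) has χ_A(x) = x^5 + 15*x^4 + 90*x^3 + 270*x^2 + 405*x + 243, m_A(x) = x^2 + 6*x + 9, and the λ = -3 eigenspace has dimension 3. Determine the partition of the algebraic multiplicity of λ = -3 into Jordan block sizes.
Block sizes for λ = -3: [2, 2, 1]

Step 1 — from the characteristic polynomial, algebraic multiplicity of λ = -3 is 5. From dim ker(A − (-3)·I) = 3, there are exactly 3 Jordan blocks for λ = -3.
Step 2 — from the minimal polynomial, the factor (x + 3)^2 tells us the largest block for λ = -3 has size 2.
Step 3 — with total size 5, 3 blocks, and largest block 2, the block sizes (in nonincreasing order) are [2, 2, 1].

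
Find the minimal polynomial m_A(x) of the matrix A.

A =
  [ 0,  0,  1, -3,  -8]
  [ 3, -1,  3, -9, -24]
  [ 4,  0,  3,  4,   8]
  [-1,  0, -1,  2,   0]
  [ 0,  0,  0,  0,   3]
x^3 - 5*x^2 + 3*x + 9

The characteristic polynomial is χ_A(x) = (x - 3)^3*(x + 1)^2, so the eigenvalues are known. The minimal polynomial is
  m_A(x) = Π_λ (x − λ)^{k_λ}
where k_λ is the size of the *largest* Jordan block for λ (equivalently, the smallest k with (A − λI)^k v = 0 for every generalised eigenvector v of λ).

  λ = -1: largest Jordan block has size 1, contributing (x + 1)
  λ = 3: largest Jordan block has size 2, contributing (x − 3)^2

So m_A(x) = (x - 3)^2*(x + 1) = x^3 - 5*x^2 + 3*x + 9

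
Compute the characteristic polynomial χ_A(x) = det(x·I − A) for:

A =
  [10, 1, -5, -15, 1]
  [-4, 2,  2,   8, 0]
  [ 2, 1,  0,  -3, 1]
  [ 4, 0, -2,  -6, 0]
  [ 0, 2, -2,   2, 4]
x^5 - 10*x^4 + 40*x^3 - 80*x^2 + 80*x - 32

Expanding det(x·I − A) (e.g. by cofactor expansion or by noting that A is similar to its Jordan form J, which has the same characteristic polynomial as A) gives
  χ_A(x) = x^5 - 10*x^4 + 40*x^3 - 80*x^2 + 80*x - 32
which factors as (x - 2)^5. The eigenvalues (with algebraic multiplicities) are λ = 2 with multiplicity 5.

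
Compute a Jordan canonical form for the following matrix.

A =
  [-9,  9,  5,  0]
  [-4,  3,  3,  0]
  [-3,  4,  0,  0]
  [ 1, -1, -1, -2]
J_3(-2) ⊕ J_1(-2)

The characteristic polynomial is
  det(x·I − A) = x^4 + 8*x^3 + 24*x^2 + 32*x + 16 = (x + 2)^4

Eigenvalues and multiplicities (the geometric multiplicity of λ is n − rank(A − λI), which equals the number of Jordan blocks for λ):
  λ = -2: algebraic multiplicity = 4, geometric multiplicity = 2

Determining the block sizes for each eigenvalue:
  λ = -2: with am = 4 and gm = 2, the partition is not yet determined (e.g. several partitions of 4 into 2 parts exist). Let N = A − (-2)·I. Computing rank(N^1) = 2, rank(N^2) = 1, rank(N^3) = 0; the number of blocks of size ≥ j is rank(N^{j−1}) − rank(N^j), giving [2, 1, 1]. So we have 1 block(s) of size 3, 1 block(s) of size 1 → block sizes [3, 1]

Assembling the blocks gives a Jordan form
J =
  [-2,  1,  0,  0]
  [ 0, -2,  1,  0]
  [ 0,  0, -2,  0]
  [ 0,  0,  0, -2]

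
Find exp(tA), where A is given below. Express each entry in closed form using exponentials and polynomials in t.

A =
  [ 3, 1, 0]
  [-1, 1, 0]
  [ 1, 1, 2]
e^{tA} =
  [t*exp(2*t) + exp(2*t), t*exp(2*t), 0]
  [-t*exp(2*t), -t*exp(2*t) + exp(2*t), 0]
  [t*exp(2*t), t*exp(2*t), exp(2*t)]

Strategy: write A = P · J · P⁻¹ where J is a Jordan canonical form, so e^{tA} = P · e^{tJ} · P⁻¹, and e^{tJ} can be computed block-by-block.

A has Jordan form
J =
  [2, 1, 0]
  [0, 2, 0]
  [0, 0, 2]
(up to reordering of blocks).

Per-block formulas:
  For a 1×1 block at λ = 2: exp(t · [2]) = [e^(2t)].
  For a 2×2 Jordan block J_2(2): exp(t · J_2(2)) = e^(2t)·(I + t·N), where N is the 2×2 nilpotent shift.

After assembling e^{tJ} and conjugating by P, we get:

e^{tA} =
  [t*exp(2*t) + exp(2*t), t*exp(2*t), 0]
  [-t*exp(2*t), -t*exp(2*t) + exp(2*t), 0]
  [t*exp(2*t), t*exp(2*t), exp(2*t)]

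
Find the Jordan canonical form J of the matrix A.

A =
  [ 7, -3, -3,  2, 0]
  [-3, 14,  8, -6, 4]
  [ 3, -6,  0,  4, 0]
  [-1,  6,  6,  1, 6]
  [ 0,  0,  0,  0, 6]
J_2(5) ⊕ J_2(6) ⊕ J_1(6)

The characteristic polynomial is
  det(x·I − A) = x^5 - 28*x^4 + 313*x^3 - 1746*x^2 + 4860*x - 5400 = (x - 6)^3*(x - 5)^2

Eigenvalues and multiplicities (the geometric multiplicity of λ is n − rank(A − λI), which equals the number of Jordan blocks for λ):
  λ = 5: algebraic multiplicity = 2, geometric multiplicity = 1
  λ = 6: algebraic multiplicity = 3, geometric multiplicity = 2

Determining the block sizes for each eigenvalue:
  λ = 5: one block (gm = 1), so the single block has size am = 2 → block sizes [2]
  λ = 6: 2 blocks summing to 3 forces exactly one block of size 2 and the rest size 1 → block sizes [2, 1]

Assembling the blocks gives a Jordan form
J =
  [5, 1, 0, 0, 0]
  [0, 5, 0, 0, 0]
  [0, 0, 6, 1, 0]
  [0, 0, 0, 6, 0]
  [0, 0, 0, 0, 6]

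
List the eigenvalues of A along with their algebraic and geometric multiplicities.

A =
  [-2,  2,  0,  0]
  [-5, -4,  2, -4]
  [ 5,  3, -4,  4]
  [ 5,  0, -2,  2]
λ = -2: alg = 4, geom = 2

Step 1 — factor the characteristic polynomial to read off the algebraic multiplicities:
  χ_A(x) = (x + 2)^4

Step 2 — compute geometric multiplicities via the rank-nullity identity g(λ) = n − rank(A − λI):
  rank(A − (-2)·I) = 2, so dim ker(A − (-2)·I) = n − 2 = 2

Summary:
  λ = -2: algebraic multiplicity = 4, geometric multiplicity = 2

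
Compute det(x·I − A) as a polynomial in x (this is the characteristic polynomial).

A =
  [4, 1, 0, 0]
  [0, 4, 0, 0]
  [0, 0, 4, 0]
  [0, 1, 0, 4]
x^4 - 16*x^3 + 96*x^2 - 256*x + 256

Expanding det(x·I − A) (e.g. by cofactor expansion or by noting that A is similar to its Jordan form J, which has the same characteristic polynomial as A) gives
  χ_A(x) = x^4 - 16*x^3 + 96*x^2 - 256*x + 256
which factors as (x - 4)^4. The eigenvalues (with algebraic multiplicities) are λ = 4 with multiplicity 4.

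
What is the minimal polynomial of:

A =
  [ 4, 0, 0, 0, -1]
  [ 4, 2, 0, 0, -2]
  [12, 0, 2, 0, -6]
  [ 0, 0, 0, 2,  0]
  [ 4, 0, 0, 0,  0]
x^2 - 4*x + 4

The characteristic polynomial is χ_A(x) = (x - 2)^5, so the eigenvalues are known. The minimal polynomial is
  m_A(x) = Π_λ (x − λ)^{k_λ}
where k_λ is the size of the *largest* Jordan block for λ (equivalently, the smallest k with (A − λI)^k v = 0 for every generalised eigenvector v of λ).

  λ = 2: largest Jordan block has size 2, contributing (x − 2)^2

So m_A(x) = (x - 2)^2 = x^2 - 4*x + 4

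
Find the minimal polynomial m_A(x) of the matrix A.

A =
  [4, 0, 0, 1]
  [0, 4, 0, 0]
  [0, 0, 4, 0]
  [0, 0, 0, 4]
x^2 - 8*x + 16

The characteristic polynomial is χ_A(x) = (x - 4)^4, so the eigenvalues are known. The minimal polynomial is
  m_A(x) = Π_λ (x − λ)^{k_λ}
where k_λ is the size of the *largest* Jordan block for λ (equivalently, the smallest k with (A − λI)^k v = 0 for every generalised eigenvector v of λ).

  λ = 4: largest Jordan block has size 2, contributing (x − 4)^2

So m_A(x) = (x - 4)^2 = x^2 - 8*x + 16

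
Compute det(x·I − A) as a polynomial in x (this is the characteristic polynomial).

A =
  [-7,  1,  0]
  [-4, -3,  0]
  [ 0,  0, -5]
x^3 + 15*x^2 + 75*x + 125

Expanding det(x·I − A) (e.g. by cofactor expansion or by noting that A is similar to its Jordan form J, which has the same characteristic polynomial as A) gives
  χ_A(x) = x^3 + 15*x^2 + 75*x + 125
which factors as (x + 5)^3. The eigenvalues (with algebraic multiplicities) are λ = -5 with multiplicity 3.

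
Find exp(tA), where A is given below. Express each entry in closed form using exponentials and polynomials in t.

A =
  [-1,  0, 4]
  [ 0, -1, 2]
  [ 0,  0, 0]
e^{tA} =
  [exp(-t), 0, 4 - 4*exp(-t)]
  [0, exp(-t), 2 - 2*exp(-t)]
  [0, 0, 1]

Strategy: write A = P · J · P⁻¹ where J is a Jordan canonical form, so e^{tA} = P · e^{tJ} · P⁻¹, and e^{tJ} can be computed block-by-block.

A has Jordan form
J =
  [-1,  0, 0]
  [ 0, -1, 0]
  [ 0,  0, 0]
(up to reordering of blocks).

Per-block formulas:
  For a 1×1 block at λ = -1: exp(t · [-1]) = [e^(-1t)].
  For a 1×1 block at λ = 0: exp(t · [0]) = [e^(0t)].

After assembling e^{tJ} and conjugating by P, we get:

e^{tA} =
  [exp(-t), 0, 4 - 4*exp(-t)]
  [0, exp(-t), 2 - 2*exp(-t)]
  [0, 0, 1]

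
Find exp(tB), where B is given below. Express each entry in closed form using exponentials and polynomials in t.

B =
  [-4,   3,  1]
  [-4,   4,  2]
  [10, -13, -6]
e^{tB} =
  [t^2*exp(-2*t) - 2*t*exp(-2*t) + exp(-2*t), -t^2*exp(-2*t)/2 + 3*t*exp(-2*t), t*exp(-2*t)]
  [2*t^2*exp(-2*t) - 4*t*exp(-2*t), -t^2*exp(-2*t) + 6*t*exp(-2*t) + exp(-2*t), 2*t*exp(-2*t)]
  [-4*t^2*exp(-2*t) + 10*t*exp(-2*t), 2*t^2*exp(-2*t) - 13*t*exp(-2*t), -4*t*exp(-2*t) + exp(-2*t)]

Strategy: write B = P · J · P⁻¹ where J is a Jordan canonical form, so e^{tB} = P · e^{tJ} · P⁻¹, and e^{tJ} can be computed block-by-block.

B has Jordan form
J =
  [-2,  1,  0]
  [ 0, -2,  1]
  [ 0,  0, -2]
(up to reordering of blocks).

Per-block formulas:
  For a 3×3 Jordan block J_3(-2): exp(t · J_3(-2)) = e^(-2t)·(I + t·N + (t^2/2)·N^2), where N is the 3×3 nilpotent shift.

After assembling e^{tJ} and conjugating by P, we get:

e^{tB} =
  [t^2*exp(-2*t) - 2*t*exp(-2*t) + exp(-2*t), -t^2*exp(-2*t)/2 + 3*t*exp(-2*t), t*exp(-2*t)]
  [2*t^2*exp(-2*t) - 4*t*exp(-2*t), -t^2*exp(-2*t) + 6*t*exp(-2*t) + exp(-2*t), 2*t*exp(-2*t)]
  [-4*t^2*exp(-2*t) + 10*t*exp(-2*t), 2*t^2*exp(-2*t) - 13*t*exp(-2*t), -4*t*exp(-2*t) + exp(-2*t)]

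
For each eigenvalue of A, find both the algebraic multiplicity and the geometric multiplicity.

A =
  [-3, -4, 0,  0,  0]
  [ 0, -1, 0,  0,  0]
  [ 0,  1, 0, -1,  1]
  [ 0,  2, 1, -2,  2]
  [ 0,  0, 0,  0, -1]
λ = -3: alg = 1, geom = 1; λ = -1: alg = 4, geom = 2

Step 1 — factor the characteristic polynomial to read off the algebraic multiplicities:
  χ_A(x) = (x + 1)^4*(x + 3)

Step 2 — compute geometric multiplicities via the rank-nullity identity g(λ) = n − rank(A − λI):
  rank(A − (-3)·I) = 4, so dim ker(A − (-3)·I) = n − 4 = 1
  rank(A − (-1)·I) = 3, so dim ker(A − (-1)·I) = n − 3 = 2

Summary:
  λ = -3: algebraic multiplicity = 1, geometric multiplicity = 1
  λ = -1: algebraic multiplicity = 4, geometric multiplicity = 2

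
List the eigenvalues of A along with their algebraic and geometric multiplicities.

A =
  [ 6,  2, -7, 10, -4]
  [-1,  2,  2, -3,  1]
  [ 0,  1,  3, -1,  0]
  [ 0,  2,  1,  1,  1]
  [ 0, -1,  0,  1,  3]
λ = 3: alg = 5, geom = 2

Step 1 — factor the characteristic polynomial to read off the algebraic multiplicities:
  χ_A(x) = (x - 3)^5

Step 2 — compute geometric multiplicities via the rank-nullity identity g(λ) = n − rank(A − λI):
  rank(A − (3)·I) = 3, so dim ker(A − (3)·I) = n − 3 = 2

Summary:
  λ = 3: algebraic multiplicity = 5, geometric multiplicity = 2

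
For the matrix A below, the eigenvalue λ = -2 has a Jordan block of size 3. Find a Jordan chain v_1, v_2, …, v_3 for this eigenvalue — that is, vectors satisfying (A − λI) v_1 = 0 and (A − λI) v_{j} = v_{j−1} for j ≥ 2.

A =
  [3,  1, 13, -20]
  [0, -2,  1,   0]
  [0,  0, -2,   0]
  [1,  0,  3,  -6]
A Jordan chain for λ = -2 of length 3:
v_1 = (4, 0, 0, 1)ᵀ
v_2 = (-3, -1, 0, -1)ᵀ
v_3 = (2, 0, -1, 0)ᵀ

Let N = A − (-2)·I. We want v_3 with N^3 v_3 = 0 but N^2 v_3 ≠ 0; then v_{j-1} := N · v_j for j = 3, …, 2.

Pick v_3 = (2, 0, -1, 0)ᵀ.
Then v_2 = N · v_3 = (-3, -1, 0, -1)ᵀ.
Then v_1 = N · v_2 = (4, 0, 0, 1)ᵀ.

Sanity check: (A − (-2)·I) v_1 = (0, 0, 0, 0)ᵀ = 0. ✓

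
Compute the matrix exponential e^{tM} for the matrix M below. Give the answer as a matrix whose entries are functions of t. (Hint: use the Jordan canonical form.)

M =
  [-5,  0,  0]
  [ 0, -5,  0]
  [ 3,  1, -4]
e^{tM} =
  [exp(-5*t), 0, 0]
  [0, exp(-5*t), 0]
  [3*exp(-4*t) - 3*exp(-5*t), exp(-4*t) - exp(-5*t), exp(-4*t)]

Strategy: write M = P · J · P⁻¹ where J is a Jordan canonical form, so e^{tM} = P · e^{tJ} · P⁻¹, and e^{tJ} can be computed block-by-block.

M has Jordan form
J =
  [-5,  0,  0]
  [ 0, -5,  0]
  [ 0,  0, -4]
(up to reordering of blocks).

Per-block formulas:
  For a 1×1 block at λ = -4: exp(t · [-4]) = [e^(-4t)].
  For a 1×1 block at λ = -5: exp(t · [-5]) = [e^(-5t)].

After assembling e^{tJ} and conjugating by P, we get:

e^{tM} =
  [exp(-5*t), 0, 0]
  [0, exp(-5*t), 0]
  [3*exp(-4*t) - 3*exp(-5*t), exp(-4*t) - exp(-5*t), exp(-4*t)]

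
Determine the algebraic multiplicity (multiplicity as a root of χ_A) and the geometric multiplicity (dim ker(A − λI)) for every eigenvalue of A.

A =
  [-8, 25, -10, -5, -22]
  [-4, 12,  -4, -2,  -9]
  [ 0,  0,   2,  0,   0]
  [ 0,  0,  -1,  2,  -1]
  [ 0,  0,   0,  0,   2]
λ = 2: alg = 5, geom = 2

Step 1 — factor the characteristic polynomial to read off the algebraic multiplicities:
  χ_A(x) = (x - 2)^5

Step 2 — compute geometric multiplicities via the rank-nullity identity g(λ) = n − rank(A − λI):
  rank(A − (2)·I) = 3, so dim ker(A − (2)·I) = n − 3 = 2

Summary:
  λ = 2: algebraic multiplicity = 5, geometric multiplicity = 2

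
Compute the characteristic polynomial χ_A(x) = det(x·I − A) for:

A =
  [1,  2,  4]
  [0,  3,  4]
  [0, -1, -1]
x^3 - 3*x^2 + 3*x - 1

Expanding det(x·I − A) (e.g. by cofactor expansion or by noting that A is similar to its Jordan form J, which has the same characteristic polynomial as A) gives
  χ_A(x) = x^3 - 3*x^2 + 3*x - 1
which factors as (x - 1)^3. The eigenvalues (with algebraic multiplicities) are λ = 1 with multiplicity 3.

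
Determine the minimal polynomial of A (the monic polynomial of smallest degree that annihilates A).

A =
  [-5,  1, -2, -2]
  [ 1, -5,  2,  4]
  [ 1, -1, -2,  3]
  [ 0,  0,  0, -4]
x^2 + 8*x + 16

The characteristic polynomial is χ_A(x) = (x + 4)^4, so the eigenvalues are known. The minimal polynomial is
  m_A(x) = Π_λ (x − λ)^{k_λ}
where k_λ is the size of the *largest* Jordan block for λ (equivalently, the smallest k with (A − λI)^k v = 0 for every generalised eigenvector v of λ).

  λ = -4: largest Jordan block has size 2, contributing (x + 4)^2

So m_A(x) = (x + 4)^2 = x^2 + 8*x + 16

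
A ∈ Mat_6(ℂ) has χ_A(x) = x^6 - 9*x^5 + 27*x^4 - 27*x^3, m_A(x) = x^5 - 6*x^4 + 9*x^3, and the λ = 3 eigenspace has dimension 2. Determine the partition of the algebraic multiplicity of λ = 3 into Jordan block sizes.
Block sizes for λ = 3: [2, 1]

Step 1 — from the characteristic polynomial, algebraic multiplicity of λ = 3 is 3. From dim ker(A − (3)·I) = 2, there are exactly 2 Jordan blocks for λ = 3.
Step 2 — from the minimal polynomial, the factor (x − 3)^2 tells us the largest block for λ = 3 has size 2.
Step 3 — with total size 3, 2 blocks, and largest block 2, the block sizes (in nonincreasing order) are [2, 1].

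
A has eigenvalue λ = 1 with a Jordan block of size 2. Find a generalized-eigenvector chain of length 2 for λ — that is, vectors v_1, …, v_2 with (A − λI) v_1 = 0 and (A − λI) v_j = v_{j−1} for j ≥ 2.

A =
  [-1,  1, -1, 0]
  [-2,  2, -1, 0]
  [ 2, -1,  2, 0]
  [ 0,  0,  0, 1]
A Jordan chain for λ = 1 of length 2:
v_1 = (-2, -2, 2, 0)ᵀ
v_2 = (1, 0, 0, 0)ᵀ

Let N = A − (1)·I. We want v_2 with N^2 v_2 = 0 but N^1 v_2 ≠ 0; then v_{j-1} := N · v_j for j = 2, …, 2.

Pick v_2 = (1, 0, 0, 0)ᵀ.
Then v_1 = N · v_2 = (-2, -2, 2, 0)ᵀ.

Sanity check: (A − (1)·I) v_1 = (0, 0, 0, 0)ᵀ = 0. ✓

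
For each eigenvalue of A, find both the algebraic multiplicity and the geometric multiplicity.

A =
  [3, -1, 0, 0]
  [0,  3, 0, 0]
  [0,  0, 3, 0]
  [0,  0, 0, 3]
λ = 3: alg = 4, geom = 3

Step 1 — factor the characteristic polynomial to read off the algebraic multiplicities:
  χ_A(x) = (x - 3)^4

Step 2 — compute geometric multiplicities via the rank-nullity identity g(λ) = n − rank(A − λI):
  rank(A − (3)·I) = 1, so dim ker(A − (3)·I) = n − 1 = 3

Summary:
  λ = 3: algebraic multiplicity = 4, geometric multiplicity = 3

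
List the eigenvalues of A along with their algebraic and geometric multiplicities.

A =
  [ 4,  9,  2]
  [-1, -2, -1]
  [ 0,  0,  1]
λ = 1: alg = 3, geom = 1

Step 1 — factor the characteristic polynomial to read off the algebraic multiplicities:
  χ_A(x) = (x - 1)^3

Step 2 — compute geometric multiplicities via the rank-nullity identity g(λ) = n − rank(A − λI):
  rank(A − (1)·I) = 2, so dim ker(A − (1)·I) = n − 2 = 1

Summary:
  λ = 1: algebraic multiplicity = 3, geometric multiplicity = 1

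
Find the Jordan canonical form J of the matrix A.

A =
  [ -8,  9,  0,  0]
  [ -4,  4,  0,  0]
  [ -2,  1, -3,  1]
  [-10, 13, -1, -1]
J_2(-2) ⊕ J_2(-2)

The characteristic polynomial is
  det(x·I − A) = x^4 + 8*x^3 + 24*x^2 + 32*x + 16 = (x + 2)^4

Eigenvalues and multiplicities (the geometric multiplicity of λ is n − rank(A − λI), which equals the number of Jordan blocks for λ):
  λ = -2: algebraic multiplicity = 4, geometric multiplicity = 2

Determining the block sizes for each eigenvalue:
  λ = -2: with am = 4 and gm = 2, the partition is not yet determined (e.g. several partitions of 4 into 2 parts exist). Let N = A − (-2)·I. Computing rank(N^1) = 2, rank(N^2) = 0; the number of blocks of size ≥ j is rank(N^{j−1}) − rank(N^j), giving [2, 2]. So we have 2 block(s) of size 2 → block sizes [2, 2]

Assembling the blocks gives a Jordan form
J =
  [-2,  1,  0,  0]
  [ 0, -2,  0,  0]
  [ 0,  0, -2,  1]
  [ 0,  0,  0, -2]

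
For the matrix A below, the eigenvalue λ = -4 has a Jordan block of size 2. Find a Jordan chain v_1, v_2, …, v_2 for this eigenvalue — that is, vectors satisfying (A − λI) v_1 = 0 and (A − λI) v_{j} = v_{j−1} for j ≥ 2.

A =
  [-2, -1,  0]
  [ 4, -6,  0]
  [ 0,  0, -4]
A Jordan chain for λ = -4 of length 2:
v_1 = (2, 4, 0)ᵀ
v_2 = (1, 0, 0)ᵀ

Let N = A − (-4)·I. We want v_2 with N^2 v_2 = 0 but N^1 v_2 ≠ 0; then v_{j-1} := N · v_j for j = 2, …, 2.

Pick v_2 = (1, 0, 0)ᵀ.
Then v_1 = N · v_2 = (2, 4, 0)ᵀ.

Sanity check: (A − (-4)·I) v_1 = (0, 0, 0)ᵀ = 0. ✓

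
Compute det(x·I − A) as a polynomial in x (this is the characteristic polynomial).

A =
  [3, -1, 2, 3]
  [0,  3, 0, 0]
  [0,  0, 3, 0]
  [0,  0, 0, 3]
x^4 - 12*x^3 + 54*x^2 - 108*x + 81

Expanding det(x·I − A) (e.g. by cofactor expansion or by noting that A is similar to its Jordan form J, which has the same characteristic polynomial as A) gives
  χ_A(x) = x^4 - 12*x^3 + 54*x^2 - 108*x + 81
which factors as (x - 3)^4. The eigenvalues (with algebraic multiplicities) are λ = 3 with multiplicity 4.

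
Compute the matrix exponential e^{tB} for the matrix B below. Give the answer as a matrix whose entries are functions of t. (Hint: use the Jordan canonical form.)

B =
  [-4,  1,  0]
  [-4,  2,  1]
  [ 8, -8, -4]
e^{tB} =
  [-2*t*exp(-2*t) + exp(-2*t), t^2*exp(-2*t) + t*exp(-2*t), t^2*exp(-2*t)/2]
  [-4*t*exp(-2*t), 2*t^2*exp(-2*t) + 4*t*exp(-2*t) + exp(-2*t), t^2*exp(-2*t) + t*exp(-2*t)]
  [8*t*exp(-2*t), -4*t^2*exp(-2*t) - 8*t*exp(-2*t), -2*t^2*exp(-2*t) - 2*t*exp(-2*t) + exp(-2*t)]

Strategy: write B = P · J · P⁻¹ where J is a Jordan canonical form, so e^{tB} = P · e^{tJ} · P⁻¹, and e^{tJ} can be computed block-by-block.

B has Jordan form
J =
  [-2,  1,  0]
  [ 0, -2,  1]
  [ 0,  0, -2]
(up to reordering of blocks).

Per-block formulas:
  For a 3×3 Jordan block J_3(-2): exp(t · J_3(-2)) = e^(-2t)·(I + t·N + (t^2/2)·N^2), where N is the 3×3 nilpotent shift.

After assembling e^{tJ} and conjugating by P, we get:

e^{tB} =
  [-2*t*exp(-2*t) + exp(-2*t), t^2*exp(-2*t) + t*exp(-2*t), t^2*exp(-2*t)/2]
  [-4*t*exp(-2*t), 2*t^2*exp(-2*t) + 4*t*exp(-2*t) + exp(-2*t), t^2*exp(-2*t) + t*exp(-2*t)]
  [8*t*exp(-2*t), -4*t^2*exp(-2*t) - 8*t*exp(-2*t), -2*t^2*exp(-2*t) - 2*t*exp(-2*t) + exp(-2*t)]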